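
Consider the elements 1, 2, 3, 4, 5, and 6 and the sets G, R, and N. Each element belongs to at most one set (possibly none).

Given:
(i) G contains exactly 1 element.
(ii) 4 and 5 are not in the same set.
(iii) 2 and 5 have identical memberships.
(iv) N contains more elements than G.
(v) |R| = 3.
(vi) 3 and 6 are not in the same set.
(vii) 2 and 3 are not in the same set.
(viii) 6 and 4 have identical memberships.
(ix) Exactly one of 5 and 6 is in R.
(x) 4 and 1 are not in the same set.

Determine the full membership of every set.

G = {3}; R = {1, 2, 5}; N = {4, 6}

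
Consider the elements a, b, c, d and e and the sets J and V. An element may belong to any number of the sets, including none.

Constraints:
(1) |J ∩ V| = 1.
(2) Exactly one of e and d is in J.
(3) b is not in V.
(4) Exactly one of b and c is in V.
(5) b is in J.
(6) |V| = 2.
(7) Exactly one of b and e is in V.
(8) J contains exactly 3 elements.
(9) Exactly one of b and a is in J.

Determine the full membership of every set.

J = {b, c, d}; V = {c, e}

From (3): b ∉ V.
From (5): b ∈ J.
(4) (exactly one): c ∈ V.
(7) (exactly one): e ∈ V.
(9) (exactly one): a ∉ J.
(6): V already has 2, so the rest are out.
Suppose c ∉ J: no assignment then satisfies all the clues, so c ∈ J.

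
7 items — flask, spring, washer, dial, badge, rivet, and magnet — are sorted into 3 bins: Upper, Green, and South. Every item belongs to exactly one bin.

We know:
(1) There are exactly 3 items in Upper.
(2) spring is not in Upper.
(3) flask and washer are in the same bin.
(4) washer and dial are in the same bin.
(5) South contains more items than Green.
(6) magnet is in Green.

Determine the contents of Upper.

Upper = {dial, flask, washer}

From (2): spring ∉ Upper.
From (6): magnet ∈ Green.
Suppose flask ∉ Upper: no assignment then satisfies all the clues, so flask ∈ Upper.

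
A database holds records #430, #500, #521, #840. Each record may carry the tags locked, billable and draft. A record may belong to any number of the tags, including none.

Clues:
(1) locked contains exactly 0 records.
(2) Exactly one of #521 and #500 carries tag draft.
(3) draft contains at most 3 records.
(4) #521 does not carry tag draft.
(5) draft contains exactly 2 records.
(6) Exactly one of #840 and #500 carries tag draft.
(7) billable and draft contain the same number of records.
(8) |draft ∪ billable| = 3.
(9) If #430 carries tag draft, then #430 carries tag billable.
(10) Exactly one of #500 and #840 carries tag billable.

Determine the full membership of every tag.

locked = {}; billable = {#430, #840}; draft = {#430, #500}

From (4): #521 ∉ draft.
(1): locked already has 0, so the rest are out.
(2) (exactly one): #500 ∈ draft.
(6) (exactly one): #840 ∉ draft.
(5): only 2 candidates remain for draft, so all are in.
(9): #430 ∈ billable.
Suppose #500 ∈ billable: no assignment then satisfies all the clues, so #500 ∉ billable.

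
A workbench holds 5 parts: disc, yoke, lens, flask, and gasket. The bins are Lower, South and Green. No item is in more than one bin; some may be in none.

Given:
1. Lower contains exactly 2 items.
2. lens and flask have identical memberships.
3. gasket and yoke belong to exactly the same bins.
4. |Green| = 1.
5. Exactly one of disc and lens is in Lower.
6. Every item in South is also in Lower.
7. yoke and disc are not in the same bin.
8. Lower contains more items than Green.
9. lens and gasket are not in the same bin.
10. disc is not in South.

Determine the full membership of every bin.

Lower = {flask, lens}; South = {}; Green = {disc}

From (10): disc ∉ South.
Suppose disc ∈ Lower: no assignment then satisfies all the clues, so disc ∉ Lower.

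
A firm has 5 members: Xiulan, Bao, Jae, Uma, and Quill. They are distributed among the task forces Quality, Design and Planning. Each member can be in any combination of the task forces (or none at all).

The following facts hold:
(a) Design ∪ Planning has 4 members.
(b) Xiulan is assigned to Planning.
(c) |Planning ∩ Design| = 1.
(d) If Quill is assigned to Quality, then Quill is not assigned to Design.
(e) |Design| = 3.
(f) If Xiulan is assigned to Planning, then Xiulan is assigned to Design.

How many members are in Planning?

From (b): Xiulan ∈ Planning.
(f): Xiulan ∈ Design.

2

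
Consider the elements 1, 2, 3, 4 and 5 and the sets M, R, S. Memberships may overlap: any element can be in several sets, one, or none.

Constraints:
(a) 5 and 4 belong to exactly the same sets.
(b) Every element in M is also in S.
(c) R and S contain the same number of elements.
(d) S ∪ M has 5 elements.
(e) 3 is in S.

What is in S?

S = {1, 2, 3, 4, 5}

From (e): 3 ∈ S.
Suppose 1 ∉ S: no assignment then satisfies all the clues, so 1 ∈ S.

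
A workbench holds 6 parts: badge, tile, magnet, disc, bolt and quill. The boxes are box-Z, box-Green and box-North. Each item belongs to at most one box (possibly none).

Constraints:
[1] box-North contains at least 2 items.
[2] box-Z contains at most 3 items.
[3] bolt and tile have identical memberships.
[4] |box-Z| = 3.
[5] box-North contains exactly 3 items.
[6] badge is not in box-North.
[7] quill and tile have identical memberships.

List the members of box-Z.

box-Z = {badge, disc, magnet}

From (6): badge ∉ box-North.
Suppose badge ∉ box-Z: no assignment then satisfies all the clues, so badge ∈ box-Z.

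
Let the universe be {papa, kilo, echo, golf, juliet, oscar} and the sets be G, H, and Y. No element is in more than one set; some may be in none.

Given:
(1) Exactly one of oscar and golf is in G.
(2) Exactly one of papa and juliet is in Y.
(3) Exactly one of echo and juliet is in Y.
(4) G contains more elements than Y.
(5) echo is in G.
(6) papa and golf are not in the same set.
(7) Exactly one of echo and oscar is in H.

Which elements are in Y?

Y = {juliet}

From (5): echo ∈ G.
(3) (exactly one): juliet ∈ Y.
(7) (exactly one): oscar ∈ H.
(1) (exactly one): golf ∈ G.
(2) (exactly one): papa ∉ Y.
(6): papa ∉ G.
Suppose kilo ∈ Y: no assignment then satisfies all the clues, so kilo ∉ Y.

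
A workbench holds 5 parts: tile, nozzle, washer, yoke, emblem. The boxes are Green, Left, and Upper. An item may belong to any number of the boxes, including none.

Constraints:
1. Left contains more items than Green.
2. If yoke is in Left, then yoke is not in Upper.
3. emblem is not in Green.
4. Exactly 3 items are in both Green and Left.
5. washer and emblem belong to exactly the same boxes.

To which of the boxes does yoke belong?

yoke: Green, Left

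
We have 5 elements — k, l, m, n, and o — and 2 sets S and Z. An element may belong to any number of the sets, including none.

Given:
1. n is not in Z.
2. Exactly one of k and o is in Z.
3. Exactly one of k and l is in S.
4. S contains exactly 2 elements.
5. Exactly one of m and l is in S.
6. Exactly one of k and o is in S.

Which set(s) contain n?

From (1): n ∉ Z.
Suppose n ∈ S: no assignment then satisfies all the clues, so n ∉ S.

n: none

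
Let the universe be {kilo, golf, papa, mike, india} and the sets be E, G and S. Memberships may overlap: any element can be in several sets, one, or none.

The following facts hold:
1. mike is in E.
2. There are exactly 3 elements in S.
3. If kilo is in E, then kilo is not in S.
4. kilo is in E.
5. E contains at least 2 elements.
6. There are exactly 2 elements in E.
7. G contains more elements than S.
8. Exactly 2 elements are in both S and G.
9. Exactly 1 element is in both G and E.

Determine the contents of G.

G = {golf, india, kilo, papa}

From (1): mike ∈ E.
From (4): kilo ∈ E.
(3): kilo ∉ S.
(6): E already has 2, so the rest are out.
Suppose kilo ∉ G: no assignment then satisfies all the clues, so kilo ∈ G.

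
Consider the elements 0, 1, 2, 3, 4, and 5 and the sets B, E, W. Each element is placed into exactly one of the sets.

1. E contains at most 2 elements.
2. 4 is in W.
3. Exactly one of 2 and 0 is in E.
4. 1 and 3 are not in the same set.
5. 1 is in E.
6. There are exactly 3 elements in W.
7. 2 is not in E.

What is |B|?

From (2): 4 ∈ W.
From (5): 1 ∈ E.
From (7): 2 ∉ E.
(3) (exactly one): 0 ∈ E.
(4): 3 ∉ E.
(1): E already has 2, so the rest are out.

1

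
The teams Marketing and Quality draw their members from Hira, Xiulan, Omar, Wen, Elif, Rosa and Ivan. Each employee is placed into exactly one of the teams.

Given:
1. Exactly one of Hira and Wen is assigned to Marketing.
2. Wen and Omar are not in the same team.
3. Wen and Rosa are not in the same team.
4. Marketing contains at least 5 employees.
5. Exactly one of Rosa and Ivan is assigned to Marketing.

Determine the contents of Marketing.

Marketing = {Elif, Hira, Omar, Rosa, Xiulan}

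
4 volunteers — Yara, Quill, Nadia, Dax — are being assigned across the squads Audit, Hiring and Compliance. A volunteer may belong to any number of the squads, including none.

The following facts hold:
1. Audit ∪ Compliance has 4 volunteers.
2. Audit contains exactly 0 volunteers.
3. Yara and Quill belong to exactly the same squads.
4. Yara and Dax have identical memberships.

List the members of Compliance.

Compliance = {Dax, Nadia, Quill, Yara}

(2): Audit already has 0, so the rest are out.
Suppose Yara ∉ Compliance: no assignment then satisfies all the clues, so Yara ∈ Compliance.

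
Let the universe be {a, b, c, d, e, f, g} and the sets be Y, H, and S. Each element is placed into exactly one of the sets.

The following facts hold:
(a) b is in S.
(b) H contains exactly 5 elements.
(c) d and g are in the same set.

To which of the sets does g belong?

g: H

From (a): b ∈ S.
Suppose g ∈ Y: no assignment then satisfies all the clues, so g ∉ Y.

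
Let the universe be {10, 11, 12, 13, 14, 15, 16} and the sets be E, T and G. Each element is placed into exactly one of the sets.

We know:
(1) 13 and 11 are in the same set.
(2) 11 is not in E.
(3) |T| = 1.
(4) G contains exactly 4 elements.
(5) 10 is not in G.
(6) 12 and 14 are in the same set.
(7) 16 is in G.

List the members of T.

From (2): 11 ∉ E.
From (5): 10 ∉ G.
From (7): 16 ∈ G.
(1): 13 matches 11: 13 ∉ E.
Suppose 10 ∉ T: no assignment then satisfies all the clues, so 10 ∈ T.

T = {10}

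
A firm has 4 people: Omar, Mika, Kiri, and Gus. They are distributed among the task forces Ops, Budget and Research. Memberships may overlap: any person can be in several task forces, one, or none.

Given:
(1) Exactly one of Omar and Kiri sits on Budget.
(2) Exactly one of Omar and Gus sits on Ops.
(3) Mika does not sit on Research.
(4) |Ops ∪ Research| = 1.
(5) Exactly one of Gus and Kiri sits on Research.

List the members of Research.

From (3): Mika ∉ Research.
Suppose Omar ∈ Research: no assignment then satisfies all the clues, so Omar ∉ Research.

Research = {Gus}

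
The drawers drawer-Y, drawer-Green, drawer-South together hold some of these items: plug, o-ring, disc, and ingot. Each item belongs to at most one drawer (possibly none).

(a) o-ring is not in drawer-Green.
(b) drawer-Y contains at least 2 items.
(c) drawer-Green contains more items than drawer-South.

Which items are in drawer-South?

drawer-South = {}

From (a): o-ring ∉ drawer-Green.
Suppose plug ∈ drawer-South: no assignment then satisfies all the clues, so plug ∉ drawer-South.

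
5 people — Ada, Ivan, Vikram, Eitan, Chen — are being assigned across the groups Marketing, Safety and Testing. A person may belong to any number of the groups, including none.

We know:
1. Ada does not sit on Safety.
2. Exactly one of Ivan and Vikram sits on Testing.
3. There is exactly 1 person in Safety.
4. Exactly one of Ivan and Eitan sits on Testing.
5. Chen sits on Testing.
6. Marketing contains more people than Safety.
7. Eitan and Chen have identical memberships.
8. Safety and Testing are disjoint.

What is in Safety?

From (1): Ada ∉ Safety.
From (5): Chen ∈ Testing.
(7): Eitan matches Chen: Eitan ∈ Testing.
(8) (disjoint): Eitan ∉ Safety.
(8) (disjoint): Chen ∉ Safety.
(4) (exactly one): Ivan ∉ Testing.
(2) (exactly one): Vikram ∈ Testing.
(8) (disjoint): Vikram ∉ Safety.
(3): only 1 candidates remain for Safety, so all are in.

Safety = {Ivan}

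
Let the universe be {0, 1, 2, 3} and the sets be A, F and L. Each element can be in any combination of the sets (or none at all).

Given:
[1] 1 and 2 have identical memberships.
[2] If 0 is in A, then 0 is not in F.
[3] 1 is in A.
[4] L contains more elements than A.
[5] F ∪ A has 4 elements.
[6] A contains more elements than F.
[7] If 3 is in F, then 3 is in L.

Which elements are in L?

L = {0, 1, 2, 3}

From (3): 1 ∈ A.
(1): 2 matches 1: 2 ∈ A.
Suppose 0 ∉ L: no assignment then satisfies all the clues, so 0 ∈ L.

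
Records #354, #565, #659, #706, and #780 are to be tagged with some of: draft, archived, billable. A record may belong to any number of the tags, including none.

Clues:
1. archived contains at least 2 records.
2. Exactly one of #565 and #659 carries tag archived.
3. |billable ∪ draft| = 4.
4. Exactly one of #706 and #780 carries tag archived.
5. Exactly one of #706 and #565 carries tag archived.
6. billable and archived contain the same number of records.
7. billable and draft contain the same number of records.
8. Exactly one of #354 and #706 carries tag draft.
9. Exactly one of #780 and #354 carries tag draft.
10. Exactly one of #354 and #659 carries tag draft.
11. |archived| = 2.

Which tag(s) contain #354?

#354: draft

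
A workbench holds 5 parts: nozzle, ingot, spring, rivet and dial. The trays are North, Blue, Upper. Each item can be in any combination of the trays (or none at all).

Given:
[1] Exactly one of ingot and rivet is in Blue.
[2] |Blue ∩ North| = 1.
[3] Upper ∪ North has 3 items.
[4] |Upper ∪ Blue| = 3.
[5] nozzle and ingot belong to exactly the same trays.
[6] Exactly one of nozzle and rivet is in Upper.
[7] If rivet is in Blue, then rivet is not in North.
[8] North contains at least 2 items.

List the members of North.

North = {dial, spring}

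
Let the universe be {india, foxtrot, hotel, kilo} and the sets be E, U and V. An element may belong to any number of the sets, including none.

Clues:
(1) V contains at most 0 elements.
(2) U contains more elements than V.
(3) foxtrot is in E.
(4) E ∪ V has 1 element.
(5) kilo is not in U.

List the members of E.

E = {foxtrot}

From (3): foxtrot ∈ E.
From (5): kilo ∉ U.
(1): V already has 0, so the rest are out.
Suppose india ∈ E: no assignment then satisfies all the clues, so india ∉ E.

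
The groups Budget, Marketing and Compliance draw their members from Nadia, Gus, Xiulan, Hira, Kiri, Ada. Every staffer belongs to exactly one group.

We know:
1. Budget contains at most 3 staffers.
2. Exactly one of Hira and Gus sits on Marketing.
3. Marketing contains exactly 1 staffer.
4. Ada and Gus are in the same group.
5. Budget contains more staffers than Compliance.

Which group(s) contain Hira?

Hira: Marketing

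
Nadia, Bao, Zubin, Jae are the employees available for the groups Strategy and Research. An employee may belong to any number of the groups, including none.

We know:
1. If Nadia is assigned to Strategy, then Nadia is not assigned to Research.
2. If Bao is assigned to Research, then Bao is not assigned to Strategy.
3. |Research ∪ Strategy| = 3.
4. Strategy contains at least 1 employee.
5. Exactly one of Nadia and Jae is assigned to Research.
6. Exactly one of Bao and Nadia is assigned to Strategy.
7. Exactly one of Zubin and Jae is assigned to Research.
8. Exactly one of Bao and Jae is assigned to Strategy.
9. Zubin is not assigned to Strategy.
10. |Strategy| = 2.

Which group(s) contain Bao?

Bao: Research

From (9): Zubin ∉ Strategy.
Suppose Bao ∈ Strategy: no assignment then satisfies all the clues, so Bao ∉ Strategy.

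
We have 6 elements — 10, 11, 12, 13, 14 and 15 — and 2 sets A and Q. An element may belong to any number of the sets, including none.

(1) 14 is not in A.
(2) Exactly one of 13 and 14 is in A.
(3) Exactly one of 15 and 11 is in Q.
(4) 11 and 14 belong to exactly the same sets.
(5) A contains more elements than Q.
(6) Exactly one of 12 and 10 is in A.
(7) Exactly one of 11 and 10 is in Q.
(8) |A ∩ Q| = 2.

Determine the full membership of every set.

A = {10, 13, 15}; Q = {10, 15}

From (1): 14 ∉ A.
(2) (exactly one): 13 ∈ A.
(4): 11 matches 14: 11 ∉ A.
Suppose 10 ∉ A: no assignment then satisfies all the clues, so 10 ∈ A.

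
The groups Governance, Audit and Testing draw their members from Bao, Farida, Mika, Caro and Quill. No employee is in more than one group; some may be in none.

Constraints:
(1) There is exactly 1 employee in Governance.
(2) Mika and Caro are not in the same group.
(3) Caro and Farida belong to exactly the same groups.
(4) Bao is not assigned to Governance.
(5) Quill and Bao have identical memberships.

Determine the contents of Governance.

Governance = {Mika}

From (4): Bao ∉ Governance.
(5): Quill matches Bao: Quill ∉ Governance.
Suppose Farida ∈ Governance: no assignment then satisfies all the clues, so Farida ∉ Governance.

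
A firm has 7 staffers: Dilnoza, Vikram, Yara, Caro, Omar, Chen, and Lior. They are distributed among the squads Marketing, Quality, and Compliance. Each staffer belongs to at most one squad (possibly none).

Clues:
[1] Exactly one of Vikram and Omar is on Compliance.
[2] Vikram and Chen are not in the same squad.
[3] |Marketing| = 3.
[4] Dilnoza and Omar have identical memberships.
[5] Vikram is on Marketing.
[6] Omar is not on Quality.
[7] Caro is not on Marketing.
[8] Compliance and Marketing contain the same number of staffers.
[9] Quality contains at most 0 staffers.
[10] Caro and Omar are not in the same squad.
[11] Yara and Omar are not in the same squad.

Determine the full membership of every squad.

From (5): Vikram ∈ Marketing.
From (6): Omar ∉ Quality.
From (7): Caro ∉ Marketing.
(1) (exactly one): Omar ∈ Compliance.
(2): Chen ∉ Marketing.
(4): Dilnoza matches Omar: Dilnoza ∉ Marketing.
(4): Dilnoza matches Omar: Dilnoza ∉ Quality.
(4): Dilnoza matches Omar: Dilnoza ∈ Compliance.
(9): Quality already has 0, so the rest are out.
(10): Caro ∉ Compliance.
(11): Yara ∉ Compliance.
Suppose Chen ∉ Compliance: no assignment then satisfies all the clues, so Chen ∈ Compliance.

Marketing = {Lior, Vikram, Yara}; Quality = {}; Compliance = {Chen, Dilnoza, Omar}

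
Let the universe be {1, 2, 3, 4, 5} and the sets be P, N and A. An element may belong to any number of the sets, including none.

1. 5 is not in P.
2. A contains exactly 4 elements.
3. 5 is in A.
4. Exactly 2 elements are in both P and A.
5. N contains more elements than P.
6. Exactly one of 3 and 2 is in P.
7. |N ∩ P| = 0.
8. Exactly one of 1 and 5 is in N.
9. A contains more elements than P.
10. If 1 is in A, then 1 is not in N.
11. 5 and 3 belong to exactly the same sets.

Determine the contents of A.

A = {1, 2, 3, 5}

From (1): 5 ∉ P.
From (3): 5 ∈ A.
(11): 3 matches 5: 3 ∉ P.
(11): 3 matches 5: 3 ∈ A.
(6) (exactly one): 2 ∈ P.
Suppose 1 ∉ A: no assignment then satisfies all the clues, so 1 ∈ A.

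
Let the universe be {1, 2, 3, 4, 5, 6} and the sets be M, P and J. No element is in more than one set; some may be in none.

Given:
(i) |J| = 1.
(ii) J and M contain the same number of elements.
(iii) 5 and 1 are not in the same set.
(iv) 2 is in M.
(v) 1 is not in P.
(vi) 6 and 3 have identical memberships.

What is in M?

M = {2}

From (iv): 2 ∈ M.
From (v): 1 ∉ P.
Suppose 1 ∈ M: no assignment then satisfies all the clues, so 1 ∉ M.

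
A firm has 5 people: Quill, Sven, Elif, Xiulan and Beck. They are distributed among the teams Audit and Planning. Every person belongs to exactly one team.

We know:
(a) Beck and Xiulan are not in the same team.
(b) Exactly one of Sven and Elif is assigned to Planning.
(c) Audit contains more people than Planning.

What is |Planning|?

2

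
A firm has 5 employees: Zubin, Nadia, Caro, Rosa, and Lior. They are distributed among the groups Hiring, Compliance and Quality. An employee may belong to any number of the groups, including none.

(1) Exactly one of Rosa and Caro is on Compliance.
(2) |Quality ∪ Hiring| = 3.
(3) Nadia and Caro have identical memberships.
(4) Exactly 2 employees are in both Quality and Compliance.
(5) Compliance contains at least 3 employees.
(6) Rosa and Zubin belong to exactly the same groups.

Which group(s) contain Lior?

Lior: Compliance, Hiring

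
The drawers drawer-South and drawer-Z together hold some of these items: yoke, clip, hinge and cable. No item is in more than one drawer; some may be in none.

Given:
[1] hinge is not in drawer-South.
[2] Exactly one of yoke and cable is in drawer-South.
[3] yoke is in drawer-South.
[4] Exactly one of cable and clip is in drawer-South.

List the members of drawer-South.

From (1): hinge ∉ drawer-South.
From (3): yoke ∈ drawer-South.
(2) (exactly one): cable ∉ drawer-South.
(4) (exactly one): clip ∈ drawer-South.

drawer-South = {clip, yoke}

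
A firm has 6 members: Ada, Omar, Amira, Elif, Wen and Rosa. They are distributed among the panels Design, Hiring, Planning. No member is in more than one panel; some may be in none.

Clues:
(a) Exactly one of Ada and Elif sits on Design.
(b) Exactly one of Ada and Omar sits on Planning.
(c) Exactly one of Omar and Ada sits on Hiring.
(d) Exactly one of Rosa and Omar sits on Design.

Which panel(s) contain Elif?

Elif: Design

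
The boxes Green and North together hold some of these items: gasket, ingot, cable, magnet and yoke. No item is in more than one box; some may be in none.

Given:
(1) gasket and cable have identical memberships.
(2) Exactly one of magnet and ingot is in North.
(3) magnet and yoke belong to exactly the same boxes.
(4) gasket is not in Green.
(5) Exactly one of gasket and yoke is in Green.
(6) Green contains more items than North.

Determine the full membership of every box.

Green = {magnet, yoke}; North = {ingot}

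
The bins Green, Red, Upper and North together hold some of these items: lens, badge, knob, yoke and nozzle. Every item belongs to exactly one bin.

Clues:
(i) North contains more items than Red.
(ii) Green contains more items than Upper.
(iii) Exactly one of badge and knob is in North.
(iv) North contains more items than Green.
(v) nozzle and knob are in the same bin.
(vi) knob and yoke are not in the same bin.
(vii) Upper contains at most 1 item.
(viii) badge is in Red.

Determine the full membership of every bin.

Green = {yoke}; Red = {badge}; Upper = {}; North = {knob, lens, nozzle}

From (viii): badge ∈ Red.
(iii) (exactly one): knob ∈ North.
(v): nozzle matches knob: nozzle ∉ Green.
(v): nozzle matches knob: nozzle ∉ Red.
(v): nozzle matches knob: nozzle ∉ Upper.
(v): nozzle matches knob: nozzle ∈ North.
(vi): yoke ∉ North.
Suppose lens ∈ Green: no assignment then satisfies all the clues, so lens ∉ Green.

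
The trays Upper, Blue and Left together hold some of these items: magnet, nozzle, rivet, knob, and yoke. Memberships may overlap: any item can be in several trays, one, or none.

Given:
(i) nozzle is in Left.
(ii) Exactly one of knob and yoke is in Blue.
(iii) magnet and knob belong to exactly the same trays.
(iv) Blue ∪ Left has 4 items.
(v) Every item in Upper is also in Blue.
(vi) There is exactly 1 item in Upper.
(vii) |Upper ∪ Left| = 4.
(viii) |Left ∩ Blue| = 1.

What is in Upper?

Upper = {yoke}

From (i): nozzle ∈ Left.
Suppose magnet ∈ Upper: no assignment then satisfies all the clues, so magnet ∉ Upper.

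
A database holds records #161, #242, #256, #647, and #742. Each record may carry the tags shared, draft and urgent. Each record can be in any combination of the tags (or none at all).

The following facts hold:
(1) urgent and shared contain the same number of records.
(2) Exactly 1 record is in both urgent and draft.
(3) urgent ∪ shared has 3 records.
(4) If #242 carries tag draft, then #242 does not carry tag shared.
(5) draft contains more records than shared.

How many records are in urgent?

2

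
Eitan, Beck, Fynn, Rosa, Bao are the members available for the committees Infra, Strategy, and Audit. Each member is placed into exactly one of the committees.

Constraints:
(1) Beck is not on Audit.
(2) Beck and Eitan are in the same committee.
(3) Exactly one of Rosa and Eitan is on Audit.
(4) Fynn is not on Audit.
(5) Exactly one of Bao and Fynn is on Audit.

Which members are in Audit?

From (1): Beck ∉ Audit.
From (4): Fynn ∉ Audit.
(2): Eitan matches Beck: Eitan ∉ Audit.
(3) (exactly one): Rosa ∈ Audit.
(5) (exactly one): Bao ∈ Audit.

Audit = {Bao, Rosa}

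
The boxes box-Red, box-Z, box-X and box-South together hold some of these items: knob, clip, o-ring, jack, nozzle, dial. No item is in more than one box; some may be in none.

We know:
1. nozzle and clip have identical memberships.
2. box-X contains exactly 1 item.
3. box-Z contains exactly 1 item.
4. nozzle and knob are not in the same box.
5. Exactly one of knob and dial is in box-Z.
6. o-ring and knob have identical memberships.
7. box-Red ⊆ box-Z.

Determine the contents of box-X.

box-X = {jack}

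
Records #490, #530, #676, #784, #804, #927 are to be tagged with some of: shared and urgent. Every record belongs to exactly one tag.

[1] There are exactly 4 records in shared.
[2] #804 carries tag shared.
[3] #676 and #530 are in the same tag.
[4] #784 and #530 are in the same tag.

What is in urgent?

urgent = {#490, #927}

From (2): #804 ∈ shared.
Suppose #490 ∉ urgent: no assignment then satisfies all the clues, so #490 ∈ urgent.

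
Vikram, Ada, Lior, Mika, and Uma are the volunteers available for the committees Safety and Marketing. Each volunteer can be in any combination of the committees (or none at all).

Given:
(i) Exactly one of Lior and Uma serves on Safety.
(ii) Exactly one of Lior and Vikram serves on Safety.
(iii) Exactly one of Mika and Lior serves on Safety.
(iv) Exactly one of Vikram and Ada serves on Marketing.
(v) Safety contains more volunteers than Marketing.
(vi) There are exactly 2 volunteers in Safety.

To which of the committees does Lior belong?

Lior: Safety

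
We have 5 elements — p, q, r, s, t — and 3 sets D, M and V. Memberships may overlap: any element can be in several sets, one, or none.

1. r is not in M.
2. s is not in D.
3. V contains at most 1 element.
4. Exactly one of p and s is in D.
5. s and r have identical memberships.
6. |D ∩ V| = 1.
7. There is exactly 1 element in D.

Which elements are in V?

V = {p}

From (1): r ∉ M.
From (2): s ∉ D.
(4) (exactly one): p ∈ D.
(5): r matches s: r ∉ D.
(5): s matches r: s ∉ M.
(7): D already has 1, so the rest are out.
Suppose p ∉ V: no assignment then satisfies all the clues, so p ∈ V.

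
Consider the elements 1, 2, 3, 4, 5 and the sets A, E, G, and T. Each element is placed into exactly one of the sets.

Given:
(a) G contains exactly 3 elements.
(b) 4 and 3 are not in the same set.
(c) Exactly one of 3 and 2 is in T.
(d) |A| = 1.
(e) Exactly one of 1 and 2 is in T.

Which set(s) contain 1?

1: G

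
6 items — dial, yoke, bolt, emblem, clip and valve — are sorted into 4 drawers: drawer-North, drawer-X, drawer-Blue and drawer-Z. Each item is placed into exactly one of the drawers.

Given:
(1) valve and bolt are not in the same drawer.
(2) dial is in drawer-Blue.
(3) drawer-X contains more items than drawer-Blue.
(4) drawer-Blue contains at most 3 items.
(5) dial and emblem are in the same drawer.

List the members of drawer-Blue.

drawer-Blue = {dial, emblem}

From (2): dial ∈ drawer-Blue.
(5): emblem matches dial: emblem ∉ drawer-North.
(5): emblem matches dial: emblem ∉ drawer-X.
(5): emblem matches dial: emblem ∈ drawer-Blue.
Suppose yoke ∈ drawer-Blue: no assignment then satisfies all the clues, so yoke ∉ drawer-Blue.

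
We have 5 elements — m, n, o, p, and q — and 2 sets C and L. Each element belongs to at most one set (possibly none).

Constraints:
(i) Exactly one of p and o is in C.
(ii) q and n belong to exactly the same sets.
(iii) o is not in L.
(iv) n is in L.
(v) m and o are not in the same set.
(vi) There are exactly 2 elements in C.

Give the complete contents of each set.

C = {m, p}; L = {n, q}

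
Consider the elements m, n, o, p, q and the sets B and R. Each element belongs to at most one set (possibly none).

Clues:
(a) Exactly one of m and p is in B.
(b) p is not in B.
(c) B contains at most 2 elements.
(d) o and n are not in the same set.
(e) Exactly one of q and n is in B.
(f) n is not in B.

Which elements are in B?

From (b): p ∉ B.
From (f): n ∉ B.
(a) (exactly one): m ∈ B.
(e) (exactly one): q ∈ B.
(c): B already has 2, so the rest are out.

B = {m, q}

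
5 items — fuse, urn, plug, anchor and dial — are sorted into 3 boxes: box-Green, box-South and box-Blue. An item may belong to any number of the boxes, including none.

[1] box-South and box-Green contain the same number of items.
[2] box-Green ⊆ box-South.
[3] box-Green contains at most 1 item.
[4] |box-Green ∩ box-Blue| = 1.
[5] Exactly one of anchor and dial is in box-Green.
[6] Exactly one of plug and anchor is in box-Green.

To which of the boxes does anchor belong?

anchor: box-Blue, box-Green, box-South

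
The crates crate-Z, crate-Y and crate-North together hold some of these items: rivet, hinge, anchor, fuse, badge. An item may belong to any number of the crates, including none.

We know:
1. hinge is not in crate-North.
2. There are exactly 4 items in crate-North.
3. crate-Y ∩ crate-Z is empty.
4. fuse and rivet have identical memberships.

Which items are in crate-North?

From (1): hinge ∉ crate-North.
(2): only 4 candidates remain for crate-North, so all are in.

crate-North = {anchor, badge, fuse, rivet}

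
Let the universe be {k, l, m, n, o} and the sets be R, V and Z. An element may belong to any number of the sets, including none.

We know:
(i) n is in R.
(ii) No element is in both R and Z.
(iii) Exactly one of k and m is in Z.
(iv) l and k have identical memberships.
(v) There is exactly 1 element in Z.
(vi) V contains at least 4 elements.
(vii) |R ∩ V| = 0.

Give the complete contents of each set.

R = {n}; V = {k, l, m, o}; Z = {m}

From (i): n ∈ R.
(ii) (disjoint): n ∉ Z.
Suppose k ∈ R: no assignment then satisfies all the clues, so k ∉ R.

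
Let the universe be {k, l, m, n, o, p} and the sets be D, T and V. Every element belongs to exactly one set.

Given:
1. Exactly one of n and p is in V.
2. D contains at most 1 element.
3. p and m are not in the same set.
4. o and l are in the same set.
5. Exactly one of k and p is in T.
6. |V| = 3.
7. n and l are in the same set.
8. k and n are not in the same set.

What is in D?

D = {p}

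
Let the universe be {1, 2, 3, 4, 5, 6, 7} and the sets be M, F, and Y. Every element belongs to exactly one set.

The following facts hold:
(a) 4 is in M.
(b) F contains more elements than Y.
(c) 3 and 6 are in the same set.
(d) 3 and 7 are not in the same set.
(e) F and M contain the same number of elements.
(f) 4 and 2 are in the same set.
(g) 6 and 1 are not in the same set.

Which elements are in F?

From (a): 4 ∈ M.
(f): 2 matches 4: 2 ∈ M.
Suppose 1 ∈ F: no assignment then satisfies all the clues, so 1 ∉ F.

F = {3, 5, 6}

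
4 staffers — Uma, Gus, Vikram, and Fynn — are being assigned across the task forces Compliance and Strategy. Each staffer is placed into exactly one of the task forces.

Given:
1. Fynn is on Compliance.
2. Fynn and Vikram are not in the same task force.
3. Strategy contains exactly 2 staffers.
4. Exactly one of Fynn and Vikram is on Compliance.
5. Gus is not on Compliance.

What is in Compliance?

From (1): Fynn ∈ Compliance.
From (5): Gus ∉ Compliance.
(2): Vikram ∉ Compliance.
Only one task force left: Gus ∈ Strategy.
Only one task force left: Vikram ∈ Strategy.
(3): Strategy already has 2, so the rest are out.
Only one task force left: Uma ∈ Compliance.

Compliance = {Fynn, Uma}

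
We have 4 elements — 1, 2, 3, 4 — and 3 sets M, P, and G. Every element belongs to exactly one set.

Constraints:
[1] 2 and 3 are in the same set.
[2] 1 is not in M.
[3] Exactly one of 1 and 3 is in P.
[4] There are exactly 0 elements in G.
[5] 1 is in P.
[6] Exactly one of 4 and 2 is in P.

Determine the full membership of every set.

M = {2, 3}; P = {1, 4}; G = {}

From (2): 1 ∉ M.
From (5): 1 ∈ P.
(3) (exactly one): 3 ∉ P.
(4): G already has 0, so the rest are out.
Only one set left: 3 ∈ M.
(1): 2 matches 3: 2 ∈ M.
(6) (exactly one): 4 ∈ P.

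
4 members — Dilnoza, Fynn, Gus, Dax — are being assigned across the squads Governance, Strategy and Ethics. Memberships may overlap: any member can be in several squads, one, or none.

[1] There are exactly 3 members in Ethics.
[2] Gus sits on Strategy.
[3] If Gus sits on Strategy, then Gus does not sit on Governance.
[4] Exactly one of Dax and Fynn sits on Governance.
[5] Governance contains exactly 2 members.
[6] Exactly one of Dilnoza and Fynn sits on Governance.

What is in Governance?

Governance = {Dax, Dilnoza}

From (2): Gus ∈ Strategy.
(3): Gus ∉ Governance.
Suppose Dilnoza ∉ Governance: no assignment then satisfies all the clues, so Dilnoza ∈ Governance.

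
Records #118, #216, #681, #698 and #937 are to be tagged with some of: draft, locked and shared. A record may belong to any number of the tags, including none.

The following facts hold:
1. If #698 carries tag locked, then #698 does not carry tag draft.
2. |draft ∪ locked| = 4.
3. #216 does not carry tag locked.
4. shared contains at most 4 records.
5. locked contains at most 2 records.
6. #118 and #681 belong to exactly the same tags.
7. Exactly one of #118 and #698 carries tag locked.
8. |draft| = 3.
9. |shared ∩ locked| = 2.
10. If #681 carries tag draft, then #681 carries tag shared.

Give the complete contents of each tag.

draft = {#118, #681, #937}; locked = {#698, #937}; shared = {#118, #681, #698, #937}

From (3): #216 ∉ locked.
Suppose #118 ∉ draft: no assignment then satisfies all the clues, so #118 ∈ draft.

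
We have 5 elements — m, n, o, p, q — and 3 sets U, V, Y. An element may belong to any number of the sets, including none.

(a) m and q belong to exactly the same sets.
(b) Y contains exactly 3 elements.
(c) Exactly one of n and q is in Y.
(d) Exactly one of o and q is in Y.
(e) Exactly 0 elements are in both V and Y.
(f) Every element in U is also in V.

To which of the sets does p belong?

p: Y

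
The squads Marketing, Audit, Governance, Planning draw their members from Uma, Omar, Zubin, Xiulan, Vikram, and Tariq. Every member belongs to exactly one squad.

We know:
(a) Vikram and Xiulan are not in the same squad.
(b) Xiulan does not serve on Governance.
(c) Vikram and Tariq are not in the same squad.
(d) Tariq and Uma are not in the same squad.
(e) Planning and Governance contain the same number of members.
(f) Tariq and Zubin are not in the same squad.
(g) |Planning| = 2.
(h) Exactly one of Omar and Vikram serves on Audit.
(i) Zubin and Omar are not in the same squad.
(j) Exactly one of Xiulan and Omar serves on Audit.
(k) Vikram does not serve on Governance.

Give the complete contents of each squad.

Marketing = {Vikram}; Audit = {Omar}; Governance = {Uma, Zubin}; Planning = {Tariq, Xiulan}

From (b): Xiulan ∉ Governance.
From (k): Vikram ∉ Governance.
Suppose Uma ∈ Marketing: no assignment then satisfies all the clues, so Uma ∉ Marketing.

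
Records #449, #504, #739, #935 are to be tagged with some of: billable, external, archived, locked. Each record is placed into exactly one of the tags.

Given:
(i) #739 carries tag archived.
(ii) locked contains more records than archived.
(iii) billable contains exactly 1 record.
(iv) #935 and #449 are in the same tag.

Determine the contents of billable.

billable = {#504}

From (i): #739 ∈ archived.
Suppose #449 ∈ billable: no assignment then satisfies all the clues, so #449 ∉ billable.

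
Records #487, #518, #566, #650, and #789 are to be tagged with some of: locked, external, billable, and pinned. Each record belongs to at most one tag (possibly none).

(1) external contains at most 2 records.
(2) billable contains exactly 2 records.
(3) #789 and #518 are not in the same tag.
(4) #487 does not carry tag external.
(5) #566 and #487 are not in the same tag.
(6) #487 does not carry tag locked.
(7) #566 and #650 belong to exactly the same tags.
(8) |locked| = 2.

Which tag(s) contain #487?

From (4): #487 ∉ external.
From (6): #487 ∉ locked.
Suppose #487 ∉ billable: no assignment then satisfies all the clues, so #487 ∈ billable.

#487: billable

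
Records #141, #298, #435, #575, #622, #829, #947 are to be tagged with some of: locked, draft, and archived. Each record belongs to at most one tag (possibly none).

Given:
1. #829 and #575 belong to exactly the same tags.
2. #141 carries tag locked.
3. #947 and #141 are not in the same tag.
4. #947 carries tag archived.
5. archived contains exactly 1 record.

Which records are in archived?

archived = {#947}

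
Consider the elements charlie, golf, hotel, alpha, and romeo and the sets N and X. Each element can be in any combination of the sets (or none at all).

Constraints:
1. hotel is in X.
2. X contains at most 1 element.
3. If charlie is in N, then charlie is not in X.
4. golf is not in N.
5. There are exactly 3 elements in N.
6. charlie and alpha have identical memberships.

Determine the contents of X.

X = {hotel}

From (1): hotel ∈ X.
From (4): golf ∉ N.
(2): X already has 1, so the rest are out.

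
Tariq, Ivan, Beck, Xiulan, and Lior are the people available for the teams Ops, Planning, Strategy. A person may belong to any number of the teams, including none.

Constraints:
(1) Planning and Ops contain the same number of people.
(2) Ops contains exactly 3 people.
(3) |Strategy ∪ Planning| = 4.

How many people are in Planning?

3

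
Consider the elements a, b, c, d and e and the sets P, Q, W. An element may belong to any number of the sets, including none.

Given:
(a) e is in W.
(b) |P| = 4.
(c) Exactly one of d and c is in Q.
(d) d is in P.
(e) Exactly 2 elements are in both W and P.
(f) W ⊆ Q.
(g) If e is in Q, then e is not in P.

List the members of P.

From (a): e ∈ W.
From (d): d ∈ P.
(f) with e ∈ W: e ∈ Q.
(g): e ∉ P.
(b): only 4 candidates remain for P, so all are in.

P = {a, b, c, d}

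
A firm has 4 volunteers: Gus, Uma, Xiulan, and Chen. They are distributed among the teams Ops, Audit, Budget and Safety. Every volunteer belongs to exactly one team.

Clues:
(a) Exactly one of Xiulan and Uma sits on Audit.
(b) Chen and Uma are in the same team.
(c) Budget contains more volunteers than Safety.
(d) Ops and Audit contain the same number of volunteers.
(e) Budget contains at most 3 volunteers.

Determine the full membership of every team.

Ops = {Gus}; Audit = {Xiulan}; Budget = {Chen, Uma}; Safety = {}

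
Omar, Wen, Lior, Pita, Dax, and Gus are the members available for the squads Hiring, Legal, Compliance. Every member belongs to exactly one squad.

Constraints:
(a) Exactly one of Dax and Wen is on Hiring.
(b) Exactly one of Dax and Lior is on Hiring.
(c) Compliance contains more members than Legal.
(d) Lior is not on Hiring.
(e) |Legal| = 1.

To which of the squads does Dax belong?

From (d): Lior ∉ Hiring.
(b) (exactly one): Dax ∈ Hiring.
(a) (exactly one): Wen ∉ Hiring.

Dax: Hiring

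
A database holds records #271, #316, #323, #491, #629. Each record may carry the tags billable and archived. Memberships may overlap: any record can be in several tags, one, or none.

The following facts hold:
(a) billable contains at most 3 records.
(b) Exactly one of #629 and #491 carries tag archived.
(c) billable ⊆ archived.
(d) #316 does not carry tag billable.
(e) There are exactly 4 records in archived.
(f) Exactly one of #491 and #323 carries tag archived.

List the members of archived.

archived = {#271, #316, #323, #629}

From (d): #316 ∉ billable.
Suppose #271 ∉ archived: no assignment then satisfies all the clues, so #271 ∈ archived.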